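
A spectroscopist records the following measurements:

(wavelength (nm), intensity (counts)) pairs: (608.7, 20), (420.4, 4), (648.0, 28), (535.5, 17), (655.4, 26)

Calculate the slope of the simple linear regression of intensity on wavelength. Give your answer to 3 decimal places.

n = 5, Σx = 2868, Σy = 95, Σxy = 58143.5, Σx² = 1683465.26
Sxx = Σx² − (Σx)²/n = 1683465.26 − 1645084.8 = 38380.46
Sxy = Σxy − (Σx)(Σy)/n = 58143.5 − 54492 = 3651.5
b = Sxy/Sxx = 3651.5/38380.46 = 0.095140

0.095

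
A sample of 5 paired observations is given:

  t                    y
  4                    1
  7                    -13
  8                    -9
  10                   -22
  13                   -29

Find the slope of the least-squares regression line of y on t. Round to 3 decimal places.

n = 5, Σx = 42, Σy = -72, Σxy = -756, Σx² = 398
Sxx = Σx² − (Σx)²/n = 398 − 352.8 = 45.2
Sxy = Σxy − (Σx)(Σy)/n = -756 − (-604.8) = -151.2
b = Sxy/Sxx = -151.2/45.2 = -3.345133

-3.345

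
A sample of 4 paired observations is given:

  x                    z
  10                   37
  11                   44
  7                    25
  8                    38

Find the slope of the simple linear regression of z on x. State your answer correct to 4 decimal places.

3.7000

n = 4, Σx = 36, Σy = 144, Σxy = 1333, Σx² = 334
Sxx = Σx² − (Σx)²/n = 334 − 324 = 10
Sxy = Σxy − (Σx)(Σy)/n = 1333 − 1296 = 37
b = Sxy/Sxx = 37/10 = 3.7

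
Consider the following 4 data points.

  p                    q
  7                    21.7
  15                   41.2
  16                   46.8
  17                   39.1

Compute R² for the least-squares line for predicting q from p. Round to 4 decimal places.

n = 4, Σx = 55, Σy = 148.8, Σxy = 2183.4, Σx² = 819, Σy² = 5887.38
Sxx = Σx² − (Σx)²/n = 819 − 756.25 = 62.75
Sxy = Σxy − (Σx)(Σy)/n = 2183.4 − 2046 = 137.4
Syy = Σy² − (Σy)²/n = 5887.38 − 5535.36 = 352.02
R² = Sxy²/(Sxx·Syy) = (137.4)²/(62.75·352.02) = 0.854658

0.8547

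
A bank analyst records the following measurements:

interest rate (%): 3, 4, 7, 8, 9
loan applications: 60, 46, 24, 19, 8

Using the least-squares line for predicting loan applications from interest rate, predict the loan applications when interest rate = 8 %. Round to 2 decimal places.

16.80

n = 5, Σx = 31, Σy = 157, Σxy = 756, Σx² = 219
Sxx = Σx² − (Σx)²/n = 219 − 192.2 = 26.8
Sxy = Σxy − (Σx)(Σy)/n = 756 − 973.4 = -217.4
b = Sxy/Sxx = -217.4/26.8 = -8.111940
a = ȳ − b·x̄ = 31.4 − (-8.111940)·6.2 = 81.694030
ŷ(8) = a + b·8 = 81.694030 + (-8.111940)·8 = 16.798507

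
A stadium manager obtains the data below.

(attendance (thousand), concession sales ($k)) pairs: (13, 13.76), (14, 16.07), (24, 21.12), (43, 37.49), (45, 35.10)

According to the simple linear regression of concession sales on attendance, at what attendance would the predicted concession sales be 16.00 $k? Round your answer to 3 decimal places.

15.404

n = 5, Σx = 139, Σy = 123.54, Σxy = 4102.31, Σx² = 4815
Sxx = Σx² − (Σx)²/n = 4815 − 3864.2 = 950.8
Sxy = Σxy − (Σx)(Σy)/n = 4102.31 − 3434.412 = 667.898
b = Sxy/Sxx = 667.898/950.8 = 0.702459
a = ȳ − b·x̄ = 24.708 − 0.702459·27.8 = 5.179640
Set a + b·x = 16.00: x = (16.00 − 5.179640) / 0.702459 = 15.403547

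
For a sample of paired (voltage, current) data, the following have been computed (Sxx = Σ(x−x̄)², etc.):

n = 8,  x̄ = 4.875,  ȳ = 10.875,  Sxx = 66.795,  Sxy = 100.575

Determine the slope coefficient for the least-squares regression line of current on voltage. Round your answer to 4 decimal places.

1.5057

b = Sxy/Sxx = 100.575/66.795 = 1.505726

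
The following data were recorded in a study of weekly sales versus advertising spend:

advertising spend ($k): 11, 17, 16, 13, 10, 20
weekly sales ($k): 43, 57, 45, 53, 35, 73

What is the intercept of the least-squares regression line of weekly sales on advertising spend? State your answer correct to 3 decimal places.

6.810

n = 6, Σx = 87, Σy = 306, Σxy = 4661, Σx² = 1335
Sxx = Σx² − (Σx)²/n = 1335 − 1261.5 = 73.5
Sxy = Σxy − (Σx)(Σy)/n = 4661 − 4437 = 224
b = Sxy/Sxx = 224/73.5 = 3.047619
a = ȳ − b·x̄ = 51 − 3.047619·14.5 = 6.809524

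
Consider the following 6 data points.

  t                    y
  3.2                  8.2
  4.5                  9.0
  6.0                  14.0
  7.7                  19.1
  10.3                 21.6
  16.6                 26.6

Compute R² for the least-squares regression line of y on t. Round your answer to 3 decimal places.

0.904

n = 6, Σx = 48.3, Σy = 98.5, Σxy = 961.85, Σx² = 507.43, Σy² = 1883.17
Sxx = Σx² − (Σx)²/n = 507.43 − 388.815 = 118.615
Sxy = Σxy − (Σx)(Σy)/n = 961.85 − 792.925 = 168.925
Syy = Σy² − (Σy)²/n = 1883.17 − 1617.041667 = 266.128333
R² = Sxy²/(Sxx·Syy) = (168.925)²/(118.615·266.128333) = 0.903976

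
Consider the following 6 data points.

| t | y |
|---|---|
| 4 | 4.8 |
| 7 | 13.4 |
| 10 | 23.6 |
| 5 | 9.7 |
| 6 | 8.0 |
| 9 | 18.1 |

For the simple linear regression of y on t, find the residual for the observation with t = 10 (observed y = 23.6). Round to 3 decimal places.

1.446

n = 6, Σx = 41, Σy = 77.6, Σxy = 608.4, Σx² = 307
Sxx = Σx² − (Σx)²/n = 307 − 280.166667 = 26.833333
Sxy = Σxy − (Σx)(Σy)/n = 608.4 − 530.266667 = 78.133333
b = Sxy/Sxx = 78.133333/26.833333 = 2.911801
a = ȳ − b·x̄ = 12.933333 − 2.911801·6.833333 = -6.963975
ŷ(10) = -6.963975 + 2.911801·10 = 22.154037
residual = y − ŷ = 23.6 − 22.154037 = 1.445963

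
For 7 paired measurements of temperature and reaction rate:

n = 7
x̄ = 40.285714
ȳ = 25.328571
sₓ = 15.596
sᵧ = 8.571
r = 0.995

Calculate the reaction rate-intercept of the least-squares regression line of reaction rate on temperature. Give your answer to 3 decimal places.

b = r · sᵧ/sₓ = 0.995 · 8.571/15.596 = 0.546816
a = ȳ − b·x̄ = 25.328571 − 0.546816·40.285714 = 3.299691

3.300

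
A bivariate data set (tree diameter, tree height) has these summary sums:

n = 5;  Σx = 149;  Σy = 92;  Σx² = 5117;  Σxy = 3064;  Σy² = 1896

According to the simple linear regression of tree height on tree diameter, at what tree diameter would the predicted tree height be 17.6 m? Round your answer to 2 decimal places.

28.12

Sxx = Σx² − (Σx)²/n = 5117 − 4440.2 = 676.8
Sxy = Σxy − (Σx)(Σy)/n = 3064 − 2741.6 = 322.4
b = Sxy/Sxx = 322.4/676.8 = 0.476359
a = ȳ − b·x̄ = 18.4 − 0.476359·29.8 = 4.204492
Set a + b·x = 17.6: x = (17.6 − 4.204492) / 0.476359 = 28.120596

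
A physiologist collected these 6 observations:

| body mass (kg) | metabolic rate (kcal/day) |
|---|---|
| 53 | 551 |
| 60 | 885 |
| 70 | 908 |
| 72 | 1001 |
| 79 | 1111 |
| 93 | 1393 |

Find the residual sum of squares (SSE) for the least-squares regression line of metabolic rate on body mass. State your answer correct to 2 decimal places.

n = 6, Σx = 427, Σy = 5849, Σxy = 435253, Σx² = 31383, Σy² = 6088061
Sxx = Σx² − (Σx)²/n = 31383 − 30388.166667 = 994.833333
Sxy = Σxy − (Σx)(Σy)/n = 435253 − 416253.833333 = 18999.166667
Syy = Σy² − (Σy)²/n = 6088061 − 5701800.166667 = 386260.833333
b = Sxy/Sxx = 18999.166667/994.833333 = 19.097839
SSE = Syy − b·Sxy = 386260.833333 − 19.097839·18999.166667 = 23417.810353

23417.81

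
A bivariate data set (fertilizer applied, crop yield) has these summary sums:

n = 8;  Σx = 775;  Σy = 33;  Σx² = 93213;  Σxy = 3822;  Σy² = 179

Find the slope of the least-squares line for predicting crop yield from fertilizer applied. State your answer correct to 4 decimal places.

0.0345

Sxx = Σx² − (Σx)²/n = 93213 − 75078.125 = 18134.875
Sxy = Σxy − (Σx)(Σy)/n = 3822 − 3196.875 = 625.125
b = Sxy/Sxx = 625.125/18134.875 = 0.034471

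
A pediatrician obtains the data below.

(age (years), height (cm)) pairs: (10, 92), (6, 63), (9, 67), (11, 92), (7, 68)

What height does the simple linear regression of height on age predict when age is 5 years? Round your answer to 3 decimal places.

54.674

n = 5, Σx = 43, Σy = 382, Σxy = 3389, Σx² = 387
Sxx = Σx² − (Σx)²/n = 387 − 369.8 = 17.2
Sxy = Σxy − (Σx)(Σy)/n = 3389 − 3285.2 = 103.8
b = Sxy/Sxx = 103.8/17.2 = 6.034884
a = ȳ − b·x̄ = 76.4 − 6.034884·8.6 = 24.5
ŷ(5) = a + b·5 = 24.5 + 6.034884·5 = 54.674419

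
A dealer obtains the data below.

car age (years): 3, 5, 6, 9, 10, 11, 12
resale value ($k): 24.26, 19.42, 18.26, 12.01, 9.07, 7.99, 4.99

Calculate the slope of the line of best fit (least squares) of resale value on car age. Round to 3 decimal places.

n = 7, Σx = 56, Σy = 96, Σxy = 626, Σx² = 516
Sxx = Σx² − (Σx)²/n = 516 − 448 = 68
Sxy = Σxy − (Σx)(Σy)/n = 626 − 768 = -142
b = Sxy/Sxx = -142/68 = -2.088235

-2.088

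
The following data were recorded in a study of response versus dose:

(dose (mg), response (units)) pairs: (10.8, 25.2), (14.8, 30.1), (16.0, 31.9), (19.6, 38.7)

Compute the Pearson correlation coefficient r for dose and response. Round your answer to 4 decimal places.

0.9915

n = 4, Σx = 61.2, Σy = 125.9, Σxy = 1986.56, Σx² = 975.84, Σy² = 4056.35
Sxx = Σx² − (Σx)²/n = 975.84 − 936.36 = 39.48
Sxy = Σxy − (Σx)(Σy)/n = 1986.56 − 1926.27 = 60.29
Syy = Σy² − (Σy)²/n = 4056.35 − 3962.7025 = 93.6475
r = Sxy/√(Sxx·Syy) = 60.29/√(3697.2033) = 60.29/60.804632 = 0.991536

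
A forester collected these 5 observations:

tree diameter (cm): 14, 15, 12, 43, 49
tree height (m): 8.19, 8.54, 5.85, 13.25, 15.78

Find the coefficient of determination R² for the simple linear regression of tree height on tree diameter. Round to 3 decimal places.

0.950

n = 5, Σx = 133, Σy = 51.61, Σxy = 1655.93, Σx² = 4815, Σy² = 598.8011
Sxx = Σx² − (Σx)²/n = 4815 − 3537.8 = 1277.2
Sxy = Σxy − (Σx)(Σy)/n = 1655.93 − 1372.826 = 283.104
Syy = Σy² − (Σy)²/n = 598.8011 − 532.71842 = 66.08268
R² = Sxy²/(Sxx·Syy) = (283.104)²/(1277.2·66.08268) = 0.949610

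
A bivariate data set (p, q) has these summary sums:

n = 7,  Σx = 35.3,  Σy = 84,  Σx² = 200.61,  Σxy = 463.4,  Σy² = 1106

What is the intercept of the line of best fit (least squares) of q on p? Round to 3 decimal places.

3.118

Sxx = Σx² − (Σx)²/n = 200.61 − 178.012857 = 22.597143
Sxy = Σxy − (Σx)(Σy)/n = 463.4 − 423.6 = 39.8
b = Sxy/Sxx = 39.8/22.597143 = 1.761285
a = ȳ − b·x̄ = 12 − 1.761285·5.042857 = 3.118093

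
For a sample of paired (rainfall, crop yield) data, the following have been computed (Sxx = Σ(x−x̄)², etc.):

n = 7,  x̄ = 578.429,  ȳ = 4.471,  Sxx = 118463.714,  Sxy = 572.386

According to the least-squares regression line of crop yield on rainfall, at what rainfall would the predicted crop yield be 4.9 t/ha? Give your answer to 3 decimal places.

b = Sxy/Sxx = 572.386/118463.714 = 0.004832
a = ȳ − b·x̄ = 4.471 − 0.004832·578.429 = 1.676181
Set a + b·x = 4.9: x = (4.9 − 1.676181) / 0.004832 = 667.216869

667.217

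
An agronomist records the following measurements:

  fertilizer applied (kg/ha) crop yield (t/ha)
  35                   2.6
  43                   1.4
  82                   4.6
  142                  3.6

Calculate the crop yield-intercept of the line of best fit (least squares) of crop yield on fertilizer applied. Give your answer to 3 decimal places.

n = 4, Σx = 302, Σy = 12.2, Σxy = 1039.6, Σx² = 29962
Sxx = Σx² − (Σx)²/n = 29962 − 22801 = 7161
Sxy = Σxy − (Σx)(Σy)/n = 1039.6 − 921.1 = 118.5
b = Sxy/Sxx = 118.5/7161 = 0.016548
a = ȳ − b·x̄ = 3.05 − 0.016548·75.5 = 1.800628

1.801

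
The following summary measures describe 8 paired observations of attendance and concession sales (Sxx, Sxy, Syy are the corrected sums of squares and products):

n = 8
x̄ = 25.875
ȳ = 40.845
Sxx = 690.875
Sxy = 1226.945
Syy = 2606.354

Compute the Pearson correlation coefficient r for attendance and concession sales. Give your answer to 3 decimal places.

r = Sxy/√(Sxx·Syy) = 1226.945/√(1800664.81975) = 1226.945/1341.888527 = 0.914342

0.914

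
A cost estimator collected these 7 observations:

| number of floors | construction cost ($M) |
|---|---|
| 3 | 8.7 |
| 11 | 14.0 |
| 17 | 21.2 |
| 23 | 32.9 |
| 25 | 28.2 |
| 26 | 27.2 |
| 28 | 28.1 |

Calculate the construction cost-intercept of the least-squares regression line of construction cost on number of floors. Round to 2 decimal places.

5.98

n = 7, Σx = 133, Σy = 160.3, Σxy = 3496.2, Σx² = 3033
Sxx = Σx² − (Σx)²/n = 3033 − 2527 = 506
Sxy = Σxy − (Σx)(Σy)/n = 3496.2 − 3045.7 = 450.5
b = Sxy/Sxx = 450.5/506 = 0.890316
a = ȳ − b·x̄ = 22.9 − 0.890316·19 = 5.983992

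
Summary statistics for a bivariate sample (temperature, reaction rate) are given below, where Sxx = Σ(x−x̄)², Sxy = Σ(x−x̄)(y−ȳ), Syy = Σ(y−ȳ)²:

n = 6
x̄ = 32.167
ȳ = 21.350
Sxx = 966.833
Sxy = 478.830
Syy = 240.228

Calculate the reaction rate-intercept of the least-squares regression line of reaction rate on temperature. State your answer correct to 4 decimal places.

b = Sxy/Sxx = 478.83/966.833 = 0.495256
a = ȳ − b·x̄ = 21.35 − 0.495256·32.167 = 5.419095

5.4191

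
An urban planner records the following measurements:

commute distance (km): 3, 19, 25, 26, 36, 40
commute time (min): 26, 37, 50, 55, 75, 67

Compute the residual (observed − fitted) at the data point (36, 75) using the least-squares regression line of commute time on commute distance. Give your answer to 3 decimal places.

8.613

n = 6, Σx = 149, Σy = 310, Σxy = 8841, Σx² = 4567
Sxx = Σx² − (Σx)²/n = 4567 − 3700.166667 = 866.833333
Sxy = Σxy − (Σx)(Σy)/n = 8841 − 7698.333333 = 1142.666667
b = Sxy/Sxx = 1142.666667/866.833333 = 1.318208
a = ȳ − b·x̄ = 51.666667 − 1.318208·24.833333 = 18.931167
ŷ(36) = 18.931167 + 1.318208·36 = 66.386656
residual = y − ŷ = 75 − 66.386656 = 8.613344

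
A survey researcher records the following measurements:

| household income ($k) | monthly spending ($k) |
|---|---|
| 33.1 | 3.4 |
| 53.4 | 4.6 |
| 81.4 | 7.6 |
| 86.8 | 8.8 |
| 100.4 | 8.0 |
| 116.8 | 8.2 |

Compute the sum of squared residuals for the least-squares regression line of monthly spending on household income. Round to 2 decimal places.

4.26

n = 6, Σx = 471.9, Σy = 40.6, Σxy = 3501.62, Σx² = 41829.77, Σy² = 299.16
Sxx = Σx² − (Σx)²/n = 41829.77 − 37114.935 = 4714.835
Sxy = Σxy − (Σx)(Σy)/n = 3501.62 − 3193.19 = 308.43
Syy = Σy² − (Σy)²/n = 299.16 − 274.726667 = 24.433333
b = Sxy/Sxx = 308.43/4714.835 = 0.065417
SSE = Syy − b·Sxy = 24.433333 − 0.065417·308.43 = 4.256792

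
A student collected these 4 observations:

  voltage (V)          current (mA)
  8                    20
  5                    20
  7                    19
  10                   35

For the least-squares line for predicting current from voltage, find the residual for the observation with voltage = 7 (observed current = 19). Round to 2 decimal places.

-3.04

n = 4, Σx = 30, Σy = 94, Σxy = 743, Σx² = 238
Sxx = Σx² − (Σx)²/n = 238 − 225 = 13
Sxy = Σxy − (Σx)(Σy)/n = 743 − 705 = 38
b = Sxy/Sxx = 38/13 = 2.923077
a = ȳ − b·x̄ = 23.5 − 2.923077·7.5 = 1.576923
ŷ(7) = 1.576923 + 2.923077·7 = 22.038462
residual = y − ŷ = 19 − 22.038462 = -3.038462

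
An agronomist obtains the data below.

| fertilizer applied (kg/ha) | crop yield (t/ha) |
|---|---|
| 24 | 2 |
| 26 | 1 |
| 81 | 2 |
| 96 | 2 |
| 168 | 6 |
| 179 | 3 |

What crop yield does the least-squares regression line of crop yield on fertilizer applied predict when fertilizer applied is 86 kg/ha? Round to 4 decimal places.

2.4756

n = 6, Σx = 574, Σy = 16, Σxy = 1973, Σx² = 77294
Sxx = Σx² − (Σx)²/n = 77294 − 54912.666667 = 22381.333333
Sxy = Σxy − (Σx)(Σy)/n = 1973 − 1530.666667 = 442.333333
b = Sxy/Sxx = 442.333333/22381.333333 = 0.019763
a = ȳ − b·x̄ = 2.666667 − 0.019763·95.666667 = 0.775959
ŷ(86) = a + b·86 = 0.775959 + 0.019763·86 = 2.475620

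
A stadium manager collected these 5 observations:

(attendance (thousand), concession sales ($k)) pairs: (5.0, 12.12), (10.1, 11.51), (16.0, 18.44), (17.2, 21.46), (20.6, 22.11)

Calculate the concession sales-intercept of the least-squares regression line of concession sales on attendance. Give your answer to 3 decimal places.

6.701

n = 5, Σx = 68.9, Σy = 85.64, Σxy = 1296.469, Σx² = 1103.21
Sxx = Σx² − (Σx)²/n = 1103.21 − 949.442 = 153.768
Sxy = Σxy − (Σx)(Σy)/n = 1296.469 − 1180.1192 = 116.3498
b = Sxy/Sxx = 116.3498/153.768 = 0.756658
a = ȳ − b·x̄ = 17.128 − 0.756658·13.78 = 6.701252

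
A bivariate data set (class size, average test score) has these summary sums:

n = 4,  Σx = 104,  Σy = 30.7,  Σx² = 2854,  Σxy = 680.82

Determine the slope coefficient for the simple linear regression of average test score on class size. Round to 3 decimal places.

-0.783

Sxx = Σx² − (Σx)²/n = 2854 − 2704 = 150
Sxy = Σxy − (Σx)(Σy)/n = 680.82 − 798.2 = -117.38
b = Sxy/Sxx = -117.38/150 = -0.782533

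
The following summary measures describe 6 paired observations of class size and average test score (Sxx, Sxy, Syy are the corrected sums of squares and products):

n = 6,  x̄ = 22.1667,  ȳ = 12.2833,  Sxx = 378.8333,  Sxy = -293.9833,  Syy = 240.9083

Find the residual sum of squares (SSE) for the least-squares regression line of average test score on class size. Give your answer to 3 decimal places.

b = Sxy/Sxx = -293.9833/378.8333 = -0.776023
SSE = Syy − b·Sxy = 240.9083 − (-0.776023)·(-293.9833) = 12.770539

12.771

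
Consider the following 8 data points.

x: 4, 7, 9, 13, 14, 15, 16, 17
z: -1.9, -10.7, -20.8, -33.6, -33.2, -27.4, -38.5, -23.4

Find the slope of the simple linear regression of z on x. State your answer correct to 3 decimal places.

-2.262

n = 8, Σx = 95, Σy = -189.5, Σxy = -2596.1, Σx² = 1281
Sxx = Σx² − (Σx)²/n = 1281 − 1128.125 = 152.875
Sxy = Σxy − (Σx)(Σy)/n = -2596.1 − (-2250.3125) = -345.7875
b = Sxy/Sxx = -345.7875/152.875 = -2.261897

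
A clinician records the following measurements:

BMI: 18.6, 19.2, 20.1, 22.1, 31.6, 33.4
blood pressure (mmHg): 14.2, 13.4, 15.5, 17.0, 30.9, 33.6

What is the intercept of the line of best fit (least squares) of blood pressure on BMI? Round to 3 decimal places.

n = 6, Σx = 145, Σy = 124.6, Σxy = 3307.33, Σx² = 3721.14
Sxx = Σx² − (Σx)²/n = 3721.14 − 3504.166667 = 216.973333
Sxy = Σxy − (Σx)(Σy)/n = 3307.33 − 3011.166667 = 296.163333
b = Sxy/Sxx = 296.163333/216.973333 = 1.364976
a = ȳ − b·x̄ = 20.766667 − 1.364976·24.166667 = -12.220247

-12.220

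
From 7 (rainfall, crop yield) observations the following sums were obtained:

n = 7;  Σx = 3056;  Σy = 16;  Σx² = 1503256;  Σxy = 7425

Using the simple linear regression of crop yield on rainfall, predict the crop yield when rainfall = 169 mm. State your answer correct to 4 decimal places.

Sxx = Σx² − (Σx)²/n = 1503256 − 1334162.285714 = 169093.714286
Sxy = Σxy − (Σx)(Σy)/n = 7425 − 6985.142857 = 439.857143
b = Sxy/Sxx = 439.857143/169093.714286 = 0.002601
a = ȳ − b·x̄ = 2.285714 − 0.002601·436.571429 = 1.150077
ŷ(169) = a + b·169 = 1.150077 + 0.002601·169 = 1.589691

1.5897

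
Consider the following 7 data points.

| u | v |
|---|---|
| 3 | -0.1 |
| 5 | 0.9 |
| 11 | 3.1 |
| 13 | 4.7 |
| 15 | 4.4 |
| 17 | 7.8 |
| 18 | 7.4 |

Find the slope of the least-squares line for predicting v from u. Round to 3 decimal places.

0.501

n = 7, Σx = 82, Σy = 28.2, Σxy = 431.2, Σx² = 1162
Sxx = Σx² − (Σx)²/n = 1162 − 960.571429 = 201.428571
Sxy = Σxy − (Σx)(Σy)/n = 431.2 − 330.342857 = 100.857143
b = Sxy/Sxx = 100.857143/201.428571 = 0.500709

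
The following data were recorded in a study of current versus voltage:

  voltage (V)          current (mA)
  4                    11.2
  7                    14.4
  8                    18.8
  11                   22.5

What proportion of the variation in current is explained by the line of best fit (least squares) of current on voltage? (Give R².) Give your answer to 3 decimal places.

n = 4, Σx = 30, Σy = 66.9, Σxy = 543.5, Σx² = 250, Σy² = 1192.49
Sxx = Σx² − (Σx)²/n = 250 − 225 = 25
Sxy = Σxy − (Σx)(Σy)/n = 543.5 − 501.75 = 41.75
Syy = Σy² − (Σy)²/n = 1192.49 − 1118.9025 = 73.5875
R² = Sxy²/(Sxx·Syy) = (41.75)²/(25·73.5875) = 0.947477

0.947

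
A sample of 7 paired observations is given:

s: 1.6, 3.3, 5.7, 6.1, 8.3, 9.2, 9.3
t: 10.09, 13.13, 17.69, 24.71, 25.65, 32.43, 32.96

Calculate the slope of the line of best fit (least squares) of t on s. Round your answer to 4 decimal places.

n = 7, Σx = 43.5, Σy = 156.66, Σxy = 1128.816, Σx² = 323.17
Sxx = Σx² − (Σx)²/n = 323.17 − 270.321429 = 52.848571
Sxy = Σxy − (Σx)(Σy)/n = 1128.816 − 973.53 = 155.286
b = Sxy/Sxx = 155.286/52.848571 = 2.938320

2.9383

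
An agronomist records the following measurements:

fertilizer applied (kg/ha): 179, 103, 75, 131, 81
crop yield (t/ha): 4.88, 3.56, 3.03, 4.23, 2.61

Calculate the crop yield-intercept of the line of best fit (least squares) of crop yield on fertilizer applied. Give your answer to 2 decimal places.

n = 5, Σx = 569, Σy = 18.31, Σxy = 2232.99, Σx² = 71997
Sxx = Σx² − (Σx)²/n = 71997 − 64752.2 = 7244.8
Sxy = Σxy − (Σx)(Σy)/n = 2232.99 − 2083.678 = 149.312
b = Sxy/Sxx = 149.312/7244.8 = 0.020610
a = ȳ − b·x̄ = 3.662 − 0.020610·113.8 = 1.316634

1.32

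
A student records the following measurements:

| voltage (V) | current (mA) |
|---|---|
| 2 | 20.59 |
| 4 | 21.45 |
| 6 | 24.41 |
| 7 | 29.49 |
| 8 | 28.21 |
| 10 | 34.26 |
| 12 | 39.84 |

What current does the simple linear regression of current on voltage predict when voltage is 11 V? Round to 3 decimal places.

n = 7, Σx = 49, Σy = 198.25, Σxy = 1526.23, Σx² = 413
Sxx = Σx² − (Σx)²/n = 413 − 343 = 70
Sxy = Σxy − (Σx)(Σy)/n = 1526.23 − 1387.75 = 138.48
b = Sxy/Sxx = 138.48/70 = 1.978286
a = ȳ − b·x̄ = 28.321429 − 1.978286·7 = 14.473429
ŷ(11) = a + b·11 = 14.473429 + 1.978286·11 = 36.234571

36.235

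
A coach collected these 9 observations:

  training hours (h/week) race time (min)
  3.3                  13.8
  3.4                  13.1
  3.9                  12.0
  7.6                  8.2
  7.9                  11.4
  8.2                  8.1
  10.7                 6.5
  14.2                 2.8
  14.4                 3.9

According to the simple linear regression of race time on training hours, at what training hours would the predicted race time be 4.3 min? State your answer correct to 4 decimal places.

n = 9, Σx = 73.6, Σy = 79.8, Σxy = 521.15, Σx² = 748.56
Sxx = Σx² − (Σx)²/n = 748.56 − 601.884444 = 146.675556
Sxy = Σxy − (Σx)(Σy)/n = 521.15 − 652.586667 = -131.436667
b = Sxy/Sxx = -131.436667/146.675556 = -0.896105
a = ȳ − b·x̄ = 8.866667 − (-0.896105)·8.177778 = 16.194812
Set a + b·x = 4.3: x = (4.3 − 16.194812) / (-0.896105) = 13.273908

13.2739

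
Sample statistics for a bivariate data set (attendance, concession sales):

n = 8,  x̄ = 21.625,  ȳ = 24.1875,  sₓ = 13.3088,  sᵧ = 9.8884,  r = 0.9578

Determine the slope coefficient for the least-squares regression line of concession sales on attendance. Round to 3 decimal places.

b = r · sᵧ/sₓ = 0.9578 · 9.8884/13.3088 = 0.711643

0.712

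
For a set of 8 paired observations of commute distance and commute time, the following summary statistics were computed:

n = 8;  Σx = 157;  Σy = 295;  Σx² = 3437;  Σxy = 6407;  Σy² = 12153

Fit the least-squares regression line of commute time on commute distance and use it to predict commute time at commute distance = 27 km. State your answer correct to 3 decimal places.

Sxx = Σx² − (Σx)²/n = 3437 − 3081.125 = 355.875
Sxy = Σxy − (Σx)(Σy)/n = 6407 − 5789.375 = 617.625
b = Sxy/Sxx = 617.625/355.875 = 1.735511
a = ȳ − b·x̄ = 36.875 − 1.735511·19.625 = 2.815595
ŷ(27) = a + b·27 = 2.815595 + 1.735511·27 = 49.674394

49.674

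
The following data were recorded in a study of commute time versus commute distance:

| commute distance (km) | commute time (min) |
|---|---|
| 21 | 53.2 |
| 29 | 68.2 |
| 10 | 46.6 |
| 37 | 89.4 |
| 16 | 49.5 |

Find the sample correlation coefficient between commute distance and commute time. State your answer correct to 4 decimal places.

n = 5, Σx = 113, Σy = 306.9, Σxy = 7660.8, Σx² = 3007, Σy² = 20095.65
Sxx = Σx² − (Σx)²/n = 3007 − 2553.8 = 453.2
Sxy = Σxy − (Σx)(Σy)/n = 7660.8 − 6935.94 = 724.86
Syy = Σy² − (Σy)²/n = 20095.65 − 18837.522 = 1258.128
r = Sxy/√(Sxx·Syy) = 724.86/√(570183.6096) = 724.86/755.105032 = 0.959946

0.9599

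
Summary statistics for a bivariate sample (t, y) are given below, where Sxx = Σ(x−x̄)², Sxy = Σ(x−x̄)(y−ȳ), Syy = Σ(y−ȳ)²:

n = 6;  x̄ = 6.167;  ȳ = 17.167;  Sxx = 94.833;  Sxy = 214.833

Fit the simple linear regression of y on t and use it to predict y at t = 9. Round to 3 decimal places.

b = Sxy/Sxx = 214.833/94.833 = 2.265382
a = ȳ − b·x̄ = 17.167 − 2.265382·6.167 = 3.196387
ŷ(9) = a + b·9 = 3.196387 + 2.265382·9 = 23.584828

23.585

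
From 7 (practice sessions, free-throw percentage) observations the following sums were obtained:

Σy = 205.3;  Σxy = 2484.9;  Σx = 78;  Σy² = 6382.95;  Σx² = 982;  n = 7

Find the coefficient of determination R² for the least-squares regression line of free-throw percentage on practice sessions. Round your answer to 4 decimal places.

0.9531

Sxx = Σx² − (Σx)²/n = 982 − 869.142857 = 112.857143
Sxy = Σxy − (Σx)(Σy)/n = 2484.9 − 2287.628571 = 197.271429
Syy = Σy² − (Σy)²/n = 6382.95 − 6021.155714 = 361.794286
R² = Sxy²/(Sxx·Syy) = (197.271429)²/(112.857143·361.794286) = 0.953098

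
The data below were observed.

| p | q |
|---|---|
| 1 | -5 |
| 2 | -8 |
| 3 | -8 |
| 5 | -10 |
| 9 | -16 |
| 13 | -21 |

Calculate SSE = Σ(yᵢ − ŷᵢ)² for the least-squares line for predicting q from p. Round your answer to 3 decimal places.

n = 6, Σx = 33, Σy = -68, Σxy = -512, Σx² = 289, Σy² = 950
Sxx = Σx² − (Σx)²/n = 289 − 181.5 = 107.5
Sxy = Σxy − (Σx)(Σy)/n = -512 − (-374) = -138
Syy = Σy² − (Σy)²/n = 950 − 770.666667 = 179.333333
b = Sxy/Sxx = -138/107.5 = -1.283721
SSE = Syy − b·Sxy = 179.333333 − (-1.283721)·(-138) = 2.179845

2.180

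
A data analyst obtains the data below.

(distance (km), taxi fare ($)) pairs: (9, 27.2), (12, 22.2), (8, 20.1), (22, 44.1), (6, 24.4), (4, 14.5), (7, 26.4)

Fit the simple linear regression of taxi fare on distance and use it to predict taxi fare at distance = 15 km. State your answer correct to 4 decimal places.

n = 7, Σx = 68, Σy = 178.9, Σxy = 2031.4, Σx² = 874
Sxx = Σx² − (Σx)²/n = 874 − 660.571429 = 213.428571
Sxy = Σxy − (Σx)(Σy)/n = 2031.4 − 1737.885714 = 293.514286
b = Sxy/Sxx = 293.514286/213.428571 = 1.375234
a = ȳ − b·x̄ = 25.557143 − 1.375234·9.714286 = 12.197724
ŷ(15) = a + b·15 = 12.197724 + 1.375234·15 = 32.826238

32.8262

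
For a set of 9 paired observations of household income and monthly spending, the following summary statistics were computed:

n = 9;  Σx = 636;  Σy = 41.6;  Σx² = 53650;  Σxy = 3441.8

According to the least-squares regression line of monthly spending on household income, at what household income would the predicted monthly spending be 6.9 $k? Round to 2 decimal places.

110.16

Sxx = Σx² − (Σx)²/n = 53650 − 44944 = 8706
Sxy = Σxy − (Σx)(Σy)/n = 3441.8 − 2939.733333 = 502.066667
b = Sxy/Sxx = 502.066667/8706 = 0.057669
a = ȳ − b·x̄ = 4.622222 − 0.057669·70.666667 = 0.546943
Set a + b·x = 6.9: x = (6.9 − 0.546943) / 0.057669 = 110.164077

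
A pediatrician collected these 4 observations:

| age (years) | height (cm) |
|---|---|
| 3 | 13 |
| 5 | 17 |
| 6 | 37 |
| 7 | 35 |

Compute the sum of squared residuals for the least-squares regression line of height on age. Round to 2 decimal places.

98.97

n = 4, Σx = 21, Σy = 102, Σxy = 591, Σx² = 119, Σy² = 3052
Sxx = Σx² − (Σx)²/n = 119 − 110.25 = 8.75
Sxy = Σxy − (Σx)(Σy)/n = 591 − 535.5 = 55.5
Syy = Σy² − (Σy)²/n = 3052 − 2601 = 451
b = Sxy/Sxx = 55.5/8.75 = 6.342857
SSE = Syy − b·Sxy = 451 − 6.342857·55.5 = 98.971429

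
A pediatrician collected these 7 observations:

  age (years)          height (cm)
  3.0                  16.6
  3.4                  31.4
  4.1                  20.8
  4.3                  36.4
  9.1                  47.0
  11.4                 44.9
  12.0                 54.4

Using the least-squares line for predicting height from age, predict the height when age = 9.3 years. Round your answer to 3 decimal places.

43.892

n = 7, Σx = 47.3, Σy = 251.5, Σxy = 1990.72, Σx² = 412.63
Sxx = Σx² − (Σx)²/n = 412.63 − 319.612857 = 93.017143
Sxy = Σxy − (Σx)(Σy)/n = 1990.72 − 1699.421429 = 291.298571
b = Sxy/Sxx = 291.298571/93.017143 = 3.131665
a = ȳ − b·x̄ = 35.928571 − 3.131665·6.757143 = 14.767461
ŷ(9.3) = a + b·9.3 = 14.767461 + 3.131665·9.3 = 43.891949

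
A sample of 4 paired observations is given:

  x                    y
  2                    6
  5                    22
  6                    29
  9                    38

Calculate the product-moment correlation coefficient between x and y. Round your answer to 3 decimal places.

n = 4, Σx = 22, Σy = 95, Σxy = 638, Σx² = 146, Σy² = 2805
Sxx = Σx² − (Σx)²/n = 146 − 121 = 25
Sxy = Σxy − (Σx)(Σy)/n = 638 − 522.5 = 115.5
Syy = Σy² − (Σy)²/n = 2805 − 2256.25 = 548.75
r = Sxy/√(Sxx·Syy) = 115.5/√(13718.75) = 115.5/117.127068 = 0.986109

0.986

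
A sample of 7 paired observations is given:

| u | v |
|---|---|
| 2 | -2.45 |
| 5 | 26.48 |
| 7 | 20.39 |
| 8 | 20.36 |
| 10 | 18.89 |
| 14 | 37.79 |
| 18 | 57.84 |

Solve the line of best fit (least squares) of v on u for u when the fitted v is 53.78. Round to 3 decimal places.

18.153

n = 7, Σx = 64, Σy = 179.3, Σxy = 2192.19, Σx² = 762
Sxx = Σx² − (Σx)²/n = 762 − 585.142857 = 176.857143
Sxy = Σxy − (Σx)(Σy)/n = 2192.19 − 1639.314286 = 552.875714
b = Sxy/Sxx = 552.875714/176.857143 = 3.126115
a = ȳ − b·x̄ = 25.614286 − 3.126115·9.142857 = -2.967334
Set a + b·x = 53.78: x = (53.78 − (-2.967334)) / 3.126115 = 18.152672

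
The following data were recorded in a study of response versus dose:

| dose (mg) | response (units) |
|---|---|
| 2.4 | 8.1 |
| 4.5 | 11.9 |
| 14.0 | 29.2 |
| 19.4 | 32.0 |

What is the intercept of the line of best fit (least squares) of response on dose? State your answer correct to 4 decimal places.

5.3981

n = 4, Σx = 40.3, Σy = 81.2, Σxy = 1102.59, Σx² = 598.37
Sxx = Σx² − (Σx)²/n = 598.37 − 406.0225 = 192.3475
Sxy = Σxy − (Σx)(Σy)/n = 1102.59 − 818.09 = 284.5
b = Sxy/Sxx = 284.5/192.3475 = 1.479094
a = ȳ − b·x̄ = 20.3 − 1.479094·10.075 = 5.398130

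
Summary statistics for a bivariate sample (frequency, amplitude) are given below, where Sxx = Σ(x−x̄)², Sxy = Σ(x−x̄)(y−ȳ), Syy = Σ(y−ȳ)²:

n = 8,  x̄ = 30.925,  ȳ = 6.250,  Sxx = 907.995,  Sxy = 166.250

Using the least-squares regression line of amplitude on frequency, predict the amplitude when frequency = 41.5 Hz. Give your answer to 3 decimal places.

8.186

b = Sxy/Sxx = 166.25/907.995 = 0.183096
a = ȳ − b·x̄ = 6.25 − 0.183096·30.925 = 0.587765
ŷ(41.5) = a + b·41.5 = 0.587765 + 0.183096·41.5 = 8.186237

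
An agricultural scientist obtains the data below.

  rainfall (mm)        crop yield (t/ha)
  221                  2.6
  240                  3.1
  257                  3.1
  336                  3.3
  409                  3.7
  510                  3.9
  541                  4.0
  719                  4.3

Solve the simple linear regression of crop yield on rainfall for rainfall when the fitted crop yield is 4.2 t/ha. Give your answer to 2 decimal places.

n = 8, Σx = 3233, Σy = 28, Σxy = 11982.1, Σx² = 1522409
Sxx = Σx² − (Σx)²/n = 1522409 − 1306536.125 = 215872.875
Sxy = Σxy − (Σx)(Σy)/n = 11982.1 − 11315.5 = 666.6
b = Sxy/Sxx = 666.6/215872.875 = 0.003088
a = ȳ − b·x̄ = 3.5 − 0.003088·404.125 = 2.252091
Set a + b·x = 4.2: x = (4.2 − 2.252091) / 0.003088 = 630.814188

630.81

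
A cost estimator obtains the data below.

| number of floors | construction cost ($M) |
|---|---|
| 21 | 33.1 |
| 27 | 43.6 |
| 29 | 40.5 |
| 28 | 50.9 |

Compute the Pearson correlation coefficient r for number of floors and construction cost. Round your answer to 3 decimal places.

0.747

n = 4, Σx = 105, Σy = 168.1, Σxy = 4472, Σx² = 2795, Σy² = 7227.63
Sxx = Σx² − (Σx)²/n = 2795 − 2756.25 = 38.75
Sxy = Σxy − (Σx)(Σy)/n = 4472 − 4412.625 = 59.375
Syy = Σy² − (Σy)²/n = 7227.63 − 7064.4025 = 163.2275
r = Sxy/√(Sxx·Syy) = 59.375/√(6325.065625) = 59.375/79.530281 = 0.746571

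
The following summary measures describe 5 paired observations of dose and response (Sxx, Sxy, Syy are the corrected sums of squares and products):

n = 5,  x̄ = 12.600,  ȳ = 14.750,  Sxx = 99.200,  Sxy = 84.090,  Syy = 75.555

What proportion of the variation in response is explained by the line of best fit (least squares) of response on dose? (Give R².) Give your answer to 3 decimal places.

R² = Sxy²/(Sxx·Syy) = (84.09)²/(99.2·75.555) = 0.943439

0.943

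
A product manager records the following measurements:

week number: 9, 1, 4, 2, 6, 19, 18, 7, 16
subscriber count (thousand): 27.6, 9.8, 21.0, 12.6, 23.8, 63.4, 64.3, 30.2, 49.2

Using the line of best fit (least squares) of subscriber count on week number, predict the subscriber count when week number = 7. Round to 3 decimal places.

27.336

n = 9, Σx = 82, Σy = 301.9, Σxy = 3870.8, Σx² = 1128
Sxx = Σx² − (Σx)²/n = 1128 − 747.111111 = 380.888889
Sxy = Σxy − (Σx)(Σy)/n = 3870.8 − 2750.644444 = 1120.155556
b = Sxy/Sxx = 1120.155556/380.888889 = 2.940898
a = ȳ − b·x̄ = 33.544444 − 2.940898·9.111111 = 6.749592
ŷ(7) = a + b·7 = 6.749592 + 2.940898·7 = 27.335881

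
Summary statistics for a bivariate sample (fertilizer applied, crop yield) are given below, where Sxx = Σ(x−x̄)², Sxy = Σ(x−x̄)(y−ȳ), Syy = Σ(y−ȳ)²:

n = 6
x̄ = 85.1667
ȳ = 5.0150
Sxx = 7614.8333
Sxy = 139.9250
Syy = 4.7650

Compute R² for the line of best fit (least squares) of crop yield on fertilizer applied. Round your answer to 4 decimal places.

0.5396

R² = Sxy²/(Sxx·Syy) = (139.925)²/(7614.8333·4.765) = 0.539594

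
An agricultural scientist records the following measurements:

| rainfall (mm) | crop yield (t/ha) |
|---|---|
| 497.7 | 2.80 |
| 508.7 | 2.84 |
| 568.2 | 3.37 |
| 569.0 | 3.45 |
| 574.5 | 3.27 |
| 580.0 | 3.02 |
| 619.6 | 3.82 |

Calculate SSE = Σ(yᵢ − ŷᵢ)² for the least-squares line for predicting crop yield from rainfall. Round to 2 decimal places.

0.19

n = 7, Σx = 3917.7, Σy = 22.57, Σxy = 12713.239, Σx² = 2203447.63, Σy² = 73.5707
Sxx = Σx² − (Σx)²/n = 2203447.63 − 2192624.755714 = 10822.874286
Sxy = Σxy − (Σx)(Σy)/n = 12713.239 − 12631.784143 = 81.454857
Syy = Σy² − (Σy)²/n = 73.5707 − 72.772129 = 0.798571
b = Sxy/Sxx = 81.454857/10822.874286 = 0.007526
SSE = Syy − b·Sxy = 0.798571 − 0.007526·81.454857 = 0.185528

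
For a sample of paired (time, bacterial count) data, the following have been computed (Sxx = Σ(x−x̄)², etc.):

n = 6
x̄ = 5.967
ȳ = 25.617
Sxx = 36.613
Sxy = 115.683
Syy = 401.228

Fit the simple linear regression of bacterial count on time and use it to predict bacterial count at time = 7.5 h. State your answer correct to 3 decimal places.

30.461

b = Sxy/Sxx = 115.683/36.613 = 3.159615
a = ȳ − b·x̄ = 25.617 − 3.159615·5.967 = 6.763575
ŷ(7.5) = a + b·7.5 = 6.763575 + 3.159615·7.5 = 30.460690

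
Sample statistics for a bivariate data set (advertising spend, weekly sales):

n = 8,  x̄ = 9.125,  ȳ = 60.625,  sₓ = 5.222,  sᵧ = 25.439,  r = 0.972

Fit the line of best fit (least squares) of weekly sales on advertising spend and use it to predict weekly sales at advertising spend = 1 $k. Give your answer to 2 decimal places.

b = r · sᵧ/sₓ = 0.972 · 25.439/5.222 = 4.735103
a = ȳ − b·x̄ = 60.625 − 4.735103·9.125 = 17.417185
ŷ(1) = a + b·1 = 17.417185 + 4.735103·1 = 22.152288

22.15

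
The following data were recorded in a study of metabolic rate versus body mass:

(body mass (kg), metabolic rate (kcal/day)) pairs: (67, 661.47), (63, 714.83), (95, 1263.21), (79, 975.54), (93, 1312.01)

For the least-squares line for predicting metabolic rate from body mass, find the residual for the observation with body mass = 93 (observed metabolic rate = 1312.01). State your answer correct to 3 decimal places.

51.247

n = 5, Σx = 397, Σy = 4927.06, Σxy = 408442.32, Σx² = 32373
Sxx = Σx² − (Σx)²/n = 32373 − 31521.8 = 851.2
Sxy = Σxy − (Σx)(Σy)/n = 408442.32 − 391208.564 = 17233.756
b = Sxy/Sxx = 17233.756/851.2 = 20.246424
a = ȳ − b·x̄ = 985.412 − 20.246424·79.4 = -622.154055
ŷ(93) = -622.154055 + 20.246424·93 = 1260.763365
residual = y − ŷ = 1312.01 − 1260.763365 = 51.246635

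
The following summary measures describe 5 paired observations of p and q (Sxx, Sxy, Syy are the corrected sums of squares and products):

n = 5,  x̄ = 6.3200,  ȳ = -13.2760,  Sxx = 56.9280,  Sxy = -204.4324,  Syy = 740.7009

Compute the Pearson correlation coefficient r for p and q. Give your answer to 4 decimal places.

-0.9956

r = Sxy/√(Sxx·Syy) = -204.4324/√(42166.620835) = -204.4324/205.345126 = -0.995555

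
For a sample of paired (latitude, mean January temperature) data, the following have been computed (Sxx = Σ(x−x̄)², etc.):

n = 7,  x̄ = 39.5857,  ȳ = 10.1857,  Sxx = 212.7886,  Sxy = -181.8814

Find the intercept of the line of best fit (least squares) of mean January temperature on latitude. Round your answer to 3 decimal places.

44.022

b = Sxy/Sxx = -181.8814/212.7886 = -0.854752
a = ȳ − b·x̄ = 10.1857 − (-0.854752)·39.5857 = 44.021641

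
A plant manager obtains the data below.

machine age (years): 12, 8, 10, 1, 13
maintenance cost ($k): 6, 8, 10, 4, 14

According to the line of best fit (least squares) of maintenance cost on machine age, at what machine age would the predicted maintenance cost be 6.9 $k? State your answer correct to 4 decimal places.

n = 5, Σx = 44, Σy = 42, Σxy = 422, Σx² = 478
Sxx = Σx² − (Σx)²/n = 478 − 387.2 = 90.8
Sxy = Σxy − (Σx)(Σy)/n = 422 − 369.6 = 52.4
b = Sxy/Sxx = 52.4/90.8 = 0.577093
a = ȳ − b·x̄ = 8.4 − 0.577093·8.8 = 3.321586
Set a + b·x = 6.9: x = (6.9 − 3.321586) / 0.577093 = 6.200763

6.2008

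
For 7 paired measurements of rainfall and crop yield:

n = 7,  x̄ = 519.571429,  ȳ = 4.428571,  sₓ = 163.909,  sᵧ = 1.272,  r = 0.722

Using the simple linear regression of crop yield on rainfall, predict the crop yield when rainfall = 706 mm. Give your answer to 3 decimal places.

5.473

b = r · sᵧ/sₓ = 0.722 · 1.272/163.909 = 0.005603
a = ȳ − b·x̄ = 4.428571 − 0.005603·519.571429 = 1.517406
ŷ(706) = a + b·706 = 1.517406 + 0.005603·706 = 5.473132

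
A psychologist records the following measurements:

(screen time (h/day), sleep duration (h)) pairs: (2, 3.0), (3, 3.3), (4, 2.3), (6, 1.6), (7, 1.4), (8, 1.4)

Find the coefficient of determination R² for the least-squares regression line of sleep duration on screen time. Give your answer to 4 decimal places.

0.8842

n = 6, Σx = 30, Σy = 13, Σxy = 55.7, Σx² = 178, Σy² = 31.66
Sxx = Σx² − (Σx)²/n = 178 − 150 = 28
Sxy = Σxy − (Σx)(Σy)/n = 55.7 − 65 = -9.3
Syy = Σy² − (Σy)²/n = 31.66 − 28.166667 = 3.493333
R² = Sxy²/(Sxx·Syy) = (-9.3)²/(28·3.493333) = 0.884235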